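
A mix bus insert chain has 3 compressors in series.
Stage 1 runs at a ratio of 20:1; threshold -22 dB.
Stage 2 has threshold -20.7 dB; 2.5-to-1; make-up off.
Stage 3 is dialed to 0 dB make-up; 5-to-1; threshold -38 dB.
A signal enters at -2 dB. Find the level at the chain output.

Stage 1: 20 dB above -22 dB, reduced 20:1 to 1 dB above → -21 dB.
Stage 2: -21 dB ≤ -20.7 dB, so stage 2 doesn't engage; output -21 dB.
Stage 3: -21 dB is 17 dB over -38 dB; at 5:1 that becomes 3.4 dB over, giving -34.6 dB.

-34.6 dB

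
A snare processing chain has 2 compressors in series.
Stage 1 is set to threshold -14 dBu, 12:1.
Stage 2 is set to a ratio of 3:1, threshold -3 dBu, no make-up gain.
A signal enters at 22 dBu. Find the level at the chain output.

-11 dBu

Stage 1: 36 dB above -14 dBu, reduced 12:1 to 3 dB above → -11 dBu.
Stage 2: below threshold (-11 ≤ -3); passes unchanged; output -11 dBu.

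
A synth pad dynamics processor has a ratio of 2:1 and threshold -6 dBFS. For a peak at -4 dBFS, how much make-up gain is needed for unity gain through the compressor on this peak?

Overshoot 2 dB → 2/2 = 1 dB after compression, so the compressed level is -6 + 1 = -5 dBFS.
Make-up = target − compressed = -4 − (-5) = 1 dB.

1 dB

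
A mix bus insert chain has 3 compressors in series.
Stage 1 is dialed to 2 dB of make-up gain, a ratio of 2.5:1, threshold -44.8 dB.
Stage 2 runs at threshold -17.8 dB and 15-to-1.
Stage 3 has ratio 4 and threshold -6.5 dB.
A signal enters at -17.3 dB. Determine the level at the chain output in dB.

-31.8 dB

Stage 1: -17.3 dB is 27.5 dB over -44.8 dB; at 2.5:1 that becomes 11 dB over, giving -33.8 dB; +2 dB make-up → -31.8 dB.
Stage 2: -31.8 dB ≤ -17.8 dB, so stage 2 doesn't engage; output -31.8 dB.
Stage 3: below threshold (-31.8 ≤ -6.5); passes unchanged; output -31.8 dB.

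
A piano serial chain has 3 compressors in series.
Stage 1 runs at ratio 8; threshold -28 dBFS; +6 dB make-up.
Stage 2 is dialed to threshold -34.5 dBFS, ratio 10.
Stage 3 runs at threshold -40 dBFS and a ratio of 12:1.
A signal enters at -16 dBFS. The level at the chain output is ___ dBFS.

-39.425 dBFS

Stage 1: -16 dBFS is 12 dB over -28 dBFS; at 8:1 that becomes 1.5 dB over, giving -26.5 dBFS; +6 dB make-up → -20.5 dBFS.
Stage 2: -20.5 dBFS is 14 dB over -34.5 dBFS; at 10:1 that becomes 1.4 dB over, giving -33.1 dBFS.
Stage 3: -33.1 dBFS is 6.9 dB over -40 dBFS; at 12:1 that becomes 0.575 dB over, giving -39.425 dBFS.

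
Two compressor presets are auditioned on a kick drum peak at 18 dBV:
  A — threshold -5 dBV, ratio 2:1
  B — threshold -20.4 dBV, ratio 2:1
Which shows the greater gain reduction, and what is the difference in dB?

B, by 7.7 dB

A: 23 dB over, compressed to 11.5 dB over, so 11.5 dB of GR.
B: 38.4 dB over, compressed to 19.2 dB over, so 19.2 dB of GR.
Difference: 7.7 dB in favour of B.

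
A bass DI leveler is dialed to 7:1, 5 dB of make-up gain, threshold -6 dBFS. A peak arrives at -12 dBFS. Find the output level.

-7 dBFS

-12 dBFS is 6 dB below the -6 dBFS threshold, so no gain reduction is applied.
Make-up gain adds 5 dB: -12 + 5 = -7 dBFS.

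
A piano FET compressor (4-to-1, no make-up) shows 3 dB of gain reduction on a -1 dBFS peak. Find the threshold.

-5 dBFS

Let T be the threshold. Output overshoot = (input overshoot)/R, so -4 − T = (-1 − T)/4.
4·(-4 − T) = -1 − T → 3·T = -16 − (-1) = -15.
T = -15/3 = -5 dBFS.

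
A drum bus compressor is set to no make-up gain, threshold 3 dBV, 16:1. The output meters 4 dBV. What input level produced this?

That's 1 dB above the 3 dBV threshold.
Input overshoot = R × output overshoot = 16 dB → input = 3 + 16 = 19 dBV.

19 dBV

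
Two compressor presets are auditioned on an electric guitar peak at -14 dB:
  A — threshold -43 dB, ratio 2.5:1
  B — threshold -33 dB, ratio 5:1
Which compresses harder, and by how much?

A, by 2.2 dB

A: GR = 29 − 29/2.5 = 17.4 dB.
B: GR = 19 − 19/5 = 15.2 dB.
A applies 2.2 dB more gain reduction.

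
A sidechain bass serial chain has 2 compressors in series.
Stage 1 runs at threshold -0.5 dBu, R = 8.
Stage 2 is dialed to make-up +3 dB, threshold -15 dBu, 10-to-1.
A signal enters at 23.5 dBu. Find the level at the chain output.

-10.25 dBu

Stage 1: overshoot 24 dB → 24/8 = 3 dB → 2.5 dBu.
Stage 2: 2.5 dBu is 17.5 dB over -15 dBu; at 10:1 that becomes 1.75 dB over, giving -13.25 dBu; +3 dB make-up → -10.25 dBu.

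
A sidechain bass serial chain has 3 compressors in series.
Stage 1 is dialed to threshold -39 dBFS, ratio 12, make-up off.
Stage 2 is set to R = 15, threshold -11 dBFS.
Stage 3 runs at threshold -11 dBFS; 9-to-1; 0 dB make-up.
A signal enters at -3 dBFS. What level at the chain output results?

Stage 1: -3 dBFS is 36 dB over -39 dBFS; at 12:1 that becomes 3 dB over, giving -36 dBFS.
Stage 2: below threshold (-36 ≤ -11); passes unchanged; output -36 dBFS.
Stage 3: -36 dBFS ≤ -11 dBFS, so stage 3 doesn't engage; output -36 dBFS.

-36 dBFS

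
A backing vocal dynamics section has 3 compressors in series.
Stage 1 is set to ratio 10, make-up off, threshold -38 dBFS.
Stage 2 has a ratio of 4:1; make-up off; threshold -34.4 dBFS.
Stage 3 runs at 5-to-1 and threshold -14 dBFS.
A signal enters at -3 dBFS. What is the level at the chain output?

Stage 1: 35 dB above -38 dBFS, reduced 10:1 to 3.5 dB above → -34.5 dBFS.
Stage 2: -34.5 dBFS ≤ -34.4 dBFS, so stage 2 doesn't engage; output -34.5 dBFS.
Stage 3: -34.5 dBFS ≤ -14 dBFS, so stage 3 doesn't engage; output -34.5 dBFS.

-34.5 dBFS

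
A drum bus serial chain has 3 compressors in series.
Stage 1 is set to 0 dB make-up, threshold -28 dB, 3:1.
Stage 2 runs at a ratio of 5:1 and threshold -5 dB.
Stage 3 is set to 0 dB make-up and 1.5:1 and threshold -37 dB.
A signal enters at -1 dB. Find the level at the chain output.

Stage 1: overshoot 27 dB → 27/3 = 9 dB → -19 dB.
Stage 2: below threshold (-19 ≤ -5); passes unchanged; output -19 dB.
Stage 3: 18 dB above -37 dB, reduced 1.5:1 to 12 dB above → -25 dB.

-25 dB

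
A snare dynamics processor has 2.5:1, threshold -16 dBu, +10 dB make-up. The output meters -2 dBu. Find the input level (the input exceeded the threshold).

-6 dBu

Remove make-up: -2 − 10 = -12 dBu.
The compressed level sits -12 − (-16) = 4 dB over threshold.
Input overshoot = R × output overshoot = 10 dB → input = -16 + 10 = -6 dBu.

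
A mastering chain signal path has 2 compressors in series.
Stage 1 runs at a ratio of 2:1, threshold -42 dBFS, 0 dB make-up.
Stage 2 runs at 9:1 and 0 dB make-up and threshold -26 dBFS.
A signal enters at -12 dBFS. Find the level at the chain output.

-27 dBFS

Stage 1: overshoot 30 dB → 30/2 = 15 dB → -27 dBFS.
Stage 2: below threshold (-27 ≤ -26); passes unchanged; output -27 dBFS.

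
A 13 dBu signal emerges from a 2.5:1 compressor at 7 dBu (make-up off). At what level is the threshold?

Let T be the threshold. Output overshoot = (input overshoot)/R, so 7 − T = (13 − T)/2.5.
2.5·(7 − T) = 13 − T → 1.5·T = 17.5 − 13 = 4.5.
T = 4.5/1.5 = 3 dBu.

3 dBu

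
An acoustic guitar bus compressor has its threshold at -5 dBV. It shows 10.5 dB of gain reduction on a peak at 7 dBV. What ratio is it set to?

8:1

Input overshoot = 7 − (-5) = 12 dB.
Output overshoot = 12 − 10.5 = 1.5 dB.
Ratio = input overshoot / output overshoot = 12 / 1.5 = 8.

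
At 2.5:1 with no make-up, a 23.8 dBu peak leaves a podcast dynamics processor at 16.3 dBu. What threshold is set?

11.3 dBu

Gain reduction = 23.8 − 16.3 = 7.5 dB; output overshoot = GR / (R − 1) = 7.5 / 1.5 = 5 dB.
Threshold = output − output overshoot = 16.3 − 5 = 11.3 dBu.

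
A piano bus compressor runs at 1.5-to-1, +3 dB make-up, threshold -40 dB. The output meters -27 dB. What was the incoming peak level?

-25 dB

Before make-up, the level was -27 − 3 = -30 dB.
The compressed level sits -30 − (-40) = 10 dB over threshold.
Undo the ratio: input overshoot = 10 × 1.5 = 15 dB, giving input = -25 dB.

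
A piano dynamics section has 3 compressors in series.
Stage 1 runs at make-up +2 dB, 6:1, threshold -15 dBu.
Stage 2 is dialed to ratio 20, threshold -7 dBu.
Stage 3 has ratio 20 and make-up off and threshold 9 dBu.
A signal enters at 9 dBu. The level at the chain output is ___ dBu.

Stage 1: 9 dBu is 24 dB over -15 dBu; at 6:1 that becomes 4 dB over, giving -11 dBu; +2 dB make-up → -9 dBu.
Stage 2: below threshold (-9 ≤ -7); passes unchanged; output -9 dBu.
Stage 3: -9 dBu is at or below the 9 dBu threshold — no compression; output -9 dBu.

-9 dBu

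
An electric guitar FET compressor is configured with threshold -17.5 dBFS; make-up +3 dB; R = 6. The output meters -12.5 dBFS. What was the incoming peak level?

Stripping the +3 dB make-up gives -15.5 dBFS at the gain stage.
Post-compression overshoot = -15.5 − (-17.5) = 2 dB.
Before 6:1 compression the overshoot was 2 × 6 = 12 dB, so input = -17.5 + 12 = -5.5 dBFS.

-5.5 dBFS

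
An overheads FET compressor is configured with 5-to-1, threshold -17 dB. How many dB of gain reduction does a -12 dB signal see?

4 dB

Overshoot = -12 − (-17) = 5 dB.
After 5:1 compression the overshoot becomes 5/5 = 1 dB.
GR = overshoot in − overshoot out = 5 − 1 = 4 dB.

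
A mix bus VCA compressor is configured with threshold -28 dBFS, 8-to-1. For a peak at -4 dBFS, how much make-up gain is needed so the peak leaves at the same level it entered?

Without make-up, output = threshold + overshoot/8 = -28 + 3 = -25 dBFS.
Gap to target: 21 dB.

21 dB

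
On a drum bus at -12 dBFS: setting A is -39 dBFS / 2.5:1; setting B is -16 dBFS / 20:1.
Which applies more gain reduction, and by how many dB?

A: overshoot 27 dB → output overshoot 10.8 dB → GR 16.2 dB.
B: overshoot 4 dB → output overshoot 0.2 dB → GR 3.8 dB.
A applies 12.4 dB more gain reduction.

A, by 12.4 dB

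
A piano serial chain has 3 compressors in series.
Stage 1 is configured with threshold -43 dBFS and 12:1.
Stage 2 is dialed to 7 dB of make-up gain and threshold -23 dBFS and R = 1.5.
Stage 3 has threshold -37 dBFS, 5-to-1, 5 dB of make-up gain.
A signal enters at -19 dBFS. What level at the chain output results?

Stage 1: overshoot 24 dB → 24/12 = 2 dB → -41 dBFS.
Stage 2: -41 dBFS ≤ -23 dBFS, so stage 2 doesn't engage; make-up brings it to -34 dBFS.
Stage 3: overshoot 3 dB → 3/5 = 0.6 dB → -36.4 dBFS; +5 dB make-up → -31.4 dBFS.

-31.4 dBFS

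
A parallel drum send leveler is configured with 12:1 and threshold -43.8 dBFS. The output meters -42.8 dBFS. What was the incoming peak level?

-31.8 dBFS

The compressed level sits -42.8 − (-43.8) = 1 dB over threshold.
Undo the ratio: input overshoot = 1 × 12 = 12 dB, giving input = -31.8 dBFS.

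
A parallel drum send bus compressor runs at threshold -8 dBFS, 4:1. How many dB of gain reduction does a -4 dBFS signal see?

-4 dBFS exceeds the threshold by 4 dB.
After 4:1 compression the overshoot becomes 4/4 = 1 dB.
So the signal is attenuated by 4 − 1 = 3 dB.

3 dB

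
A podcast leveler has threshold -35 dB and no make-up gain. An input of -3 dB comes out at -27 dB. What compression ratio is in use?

Input overshoot = -3 − (-35) = 32 dB; output overshoot = -27 − (-35) = 8 dB.
Ratio = 32 / 8 = 4.

4:1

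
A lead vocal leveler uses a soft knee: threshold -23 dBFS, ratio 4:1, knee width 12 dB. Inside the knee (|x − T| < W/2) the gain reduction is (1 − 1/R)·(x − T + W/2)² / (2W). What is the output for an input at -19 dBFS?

x − T + W/2 = -19 − (-23) + 6 = 10.
GR = (1 − 1/4) × 10² / 24 = 0.75 × 100 / 24 = 3.125 dB.
Output = -19 − 3.125 = -22.125 dBFS.

-22.125 dBFS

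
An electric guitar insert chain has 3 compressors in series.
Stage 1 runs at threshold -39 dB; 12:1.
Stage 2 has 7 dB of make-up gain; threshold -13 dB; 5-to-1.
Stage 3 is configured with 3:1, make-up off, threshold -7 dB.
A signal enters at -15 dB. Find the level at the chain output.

-30 dB

Stage 1: -15 dB is 24 dB over -39 dB; at 12:1 that becomes 2 dB over, giving -37 dB.
Stage 2: below threshold (-37 ≤ -13); passes unchanged; make-up brings it to -30 dB.
Stage 3: -30 dB ≤ -7 dB, so stage 3 doesn't engage; output -30 dB.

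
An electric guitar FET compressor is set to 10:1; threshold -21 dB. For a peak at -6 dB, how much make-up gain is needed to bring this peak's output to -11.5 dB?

Overshoot 15 dB → 15/10 = 1.5 dB after compression, so the compressed level is -21 + 1.5 = -19.5 dB.
Make-up = target − compressed = -11.5 − (-19.5) = 8 dB.

8 dB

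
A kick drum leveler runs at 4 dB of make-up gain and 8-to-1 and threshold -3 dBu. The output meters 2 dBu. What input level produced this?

Remove make-up: 2 − 4 = -2 dBu.
The compressed level sits -2 − (-3) = 1 dB over threshold.
Input overshoot = R × output overshoot = 8 dB → input = -3 + 8 = 5 dBu.

5 dBu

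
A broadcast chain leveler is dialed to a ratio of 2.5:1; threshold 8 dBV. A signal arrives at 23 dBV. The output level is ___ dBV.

14 dBV

23 dBV sits 15 dB over threshold.
The 15 dB excess becomes 6 dB after 2.5:1 reduction.
Output = 8 + 6 = 14 dBV.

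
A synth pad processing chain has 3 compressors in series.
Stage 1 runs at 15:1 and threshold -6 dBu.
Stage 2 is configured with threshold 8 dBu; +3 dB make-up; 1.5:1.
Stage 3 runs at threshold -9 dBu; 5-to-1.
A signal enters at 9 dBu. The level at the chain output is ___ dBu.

Stage 1: 15 dB above -6 dBu, reduced 15:1 to 1 dB above → -5 dBu.
Stage 2: below threshold (-5 ≤ 8); passes unchanged; make-up brings it to -2 dBu.
Stage 3: -2 dBu is 7 dB over -9 dBu; at 5:1 that becomes 1.4 dB over, giving -7.6 dBu.

-7.6 dBu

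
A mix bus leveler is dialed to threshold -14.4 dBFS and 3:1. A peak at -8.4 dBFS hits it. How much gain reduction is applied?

4 dB

The signal is 6 dB above threshold.
At 3:1, output sits 6/3 = 2 dB above threshold.
GR = overshoot in − overshoot out = 6 − 2 = 4 dB.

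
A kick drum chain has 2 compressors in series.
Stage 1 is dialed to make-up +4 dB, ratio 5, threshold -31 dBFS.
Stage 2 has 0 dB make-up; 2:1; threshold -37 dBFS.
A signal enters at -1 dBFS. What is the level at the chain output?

-29 dBFS

Stage 1: 30 dB above -31 dBFS, reduced 5:1 to 6 dB above → -25 dBFS; +4 dB make-up → -21 dBFS.
Stage 2: 16 dB above -37 dBFS, reduced 2:1 to 8 dB above → -29 dBFS.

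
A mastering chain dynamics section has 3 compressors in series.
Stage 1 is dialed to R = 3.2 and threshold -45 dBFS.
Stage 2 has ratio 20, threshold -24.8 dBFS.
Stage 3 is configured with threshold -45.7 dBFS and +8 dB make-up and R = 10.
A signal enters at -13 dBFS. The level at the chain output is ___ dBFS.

Stage 1: 32 dB above -45 dBFS, reduced 3.2:1 to 10 dB above → -35 dBFS.
Stage 2: below threshold (-35 ≤ -24.8); passes unchanged; output -35 dBFS.
Stage 3: 10.7 dB above -45.7 dBFS, reduced 10:1 to 1.07 dB above → -44.63 dBFS; +8 dB make-up → -36.63 dBFS.

-36.63 dBFS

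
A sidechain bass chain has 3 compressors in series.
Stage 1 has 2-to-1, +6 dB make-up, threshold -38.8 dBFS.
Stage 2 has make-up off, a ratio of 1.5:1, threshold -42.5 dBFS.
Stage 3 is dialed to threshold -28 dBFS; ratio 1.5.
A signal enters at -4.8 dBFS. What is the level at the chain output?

-25.8 dBFS

Stage 1: -4.8 dBFS is 34 dB over -38.8 dBFS; at 2:1 that becomes 17 dB over, giving -21.8 dBFS; +6 dB make-up → -15.8 dBFS.
Stage 2: 26.7 dB above -42.5 dBFS, reduced 1.5:1 to 17.8 dB above → -24.7 dBFS.
Stage 3: -24.7 dBFS is 3.3 dB over -28 dBFS; at 1.5:1 that becomes 2.2 dB over, giving -25.8 dBFS.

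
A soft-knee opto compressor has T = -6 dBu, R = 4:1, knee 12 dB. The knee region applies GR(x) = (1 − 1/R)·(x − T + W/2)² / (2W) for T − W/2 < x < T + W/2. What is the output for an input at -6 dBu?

-7.125 dBu

x − T + W/2 = -6 − (-6) + 6 = 6.
GR = (1 − 1/4) × 6² / 24 = 0.75 × 36 / 24 = 1.125 dB.
Output = -6 − 1.125 = -7.125 dBu.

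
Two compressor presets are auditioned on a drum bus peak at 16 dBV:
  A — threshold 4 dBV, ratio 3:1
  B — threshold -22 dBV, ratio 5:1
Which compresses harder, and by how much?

A: GR = 12 − 12/3 = 8 dB.
B: GR = 38 − 38/5 = 30.4 dB.
B reduces 22.4 dB more.

B, by 22.4 dB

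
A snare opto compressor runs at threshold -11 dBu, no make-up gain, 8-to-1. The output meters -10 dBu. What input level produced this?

-3 dBu

That's 1 dB above the -11 dBu threshold.
Input overshoot = R × output overshoot = 8 dB → input = -11 + 8 = -3 dBu.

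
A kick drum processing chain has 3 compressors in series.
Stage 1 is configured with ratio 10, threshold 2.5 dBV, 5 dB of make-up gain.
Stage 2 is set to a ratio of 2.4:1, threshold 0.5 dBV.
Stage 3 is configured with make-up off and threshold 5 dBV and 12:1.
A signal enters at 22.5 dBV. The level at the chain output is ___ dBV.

Stage 1: overshoot 20 dB → 20/10 = 2 dB → 4.5 dBV; +5 dB make-up → 9.5 dBV.
Stage 2: 9.5 dBV is 9 dB over 0.5 dBV; at 2.4:1 that becomes 3.75 dB over, giving 4.25 dBV.
Stage 3: below threshold (4.25 ≤ 5); passes unchanged; output 4.25 dBV.

4.25 dBV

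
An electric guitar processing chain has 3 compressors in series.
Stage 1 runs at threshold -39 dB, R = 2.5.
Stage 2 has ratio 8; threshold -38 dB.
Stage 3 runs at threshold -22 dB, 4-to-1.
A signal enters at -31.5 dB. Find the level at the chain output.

Stage 1: -31.5 dB is 7.5 dB over -39 dB; at 2.5:1 that becomes 3 dB over, giving -36 dB.
Stage 2: 2 dB above -38 dB, reduced 8:1 to 0.25 dB above → -37.75 dB.
Stage 3: below threshold (-37.75 ≤ -22); passes unchanged; output -37.75 dB.

-37.75 dB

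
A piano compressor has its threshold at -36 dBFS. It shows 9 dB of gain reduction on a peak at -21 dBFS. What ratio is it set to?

Input overshoot = -21 − (-36) = 15 dB.
Output overshoot = 15 − 9 = 6 dB.
Ratio = input overshoot / output overshoot = 15 / 6 = 2.5.

2.5:1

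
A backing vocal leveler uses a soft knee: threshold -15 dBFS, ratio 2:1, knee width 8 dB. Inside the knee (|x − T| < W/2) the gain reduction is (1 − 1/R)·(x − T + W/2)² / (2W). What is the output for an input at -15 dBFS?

x − T + W/2 = -15 − (-15) + 4 = 4.
GR = (1 − 1/2) × 4² / 16 = 0.5 × 16 / 16 = 0.5 dB.
Output = -15 − 0.5 = -15.5 dBFS.

-15.5 dBFS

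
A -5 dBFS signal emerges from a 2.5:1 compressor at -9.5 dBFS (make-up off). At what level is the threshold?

-12.5 dBFS

Let T be the threshold. Output overshoot = (input overshoot)/R, so -9.5 − T = (-5 − T)/2.5.
2.5·(-9.5 − T) = -5 − T → 1.5·T = -23.75 − (-5) = -18.75.
T = -18.75/1.5 = -12.5 dBFS.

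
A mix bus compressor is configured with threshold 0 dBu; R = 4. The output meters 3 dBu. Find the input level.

That's 3 dB above the 0 dBu threshold.
Undo the ratio: input overshoot = 3 × 4 = 12 dB, giving input = 12 dBu.

12 dBu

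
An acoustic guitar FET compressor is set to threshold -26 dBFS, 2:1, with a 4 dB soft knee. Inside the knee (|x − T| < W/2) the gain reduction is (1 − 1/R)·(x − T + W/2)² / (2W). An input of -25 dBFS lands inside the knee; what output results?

-25.5625 dBFS

x − T + W/2 = -25 − (-26) + 2 = 3.
GR = (1 − 1/2) × 3² / 8 = 0.5 × 9 / 8 = 0.5625 dB.
Output = -25 − 0.5625 = -25.5625 dBFS.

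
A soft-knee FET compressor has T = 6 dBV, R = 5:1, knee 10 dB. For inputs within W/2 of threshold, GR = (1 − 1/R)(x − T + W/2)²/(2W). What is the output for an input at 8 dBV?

6.04 dBV

x − T + W/2 = 8 − 6 + 5 = 7.
GR = (1 − 1/5) × 7² / 20 = 0.8 × 49 / 20 = 1.96 dB.
Output = 8 − 1.96 = 6.04 dBV.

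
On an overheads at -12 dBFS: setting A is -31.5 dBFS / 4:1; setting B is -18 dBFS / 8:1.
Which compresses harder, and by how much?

A, by 9.375 dB

A: 19.5 dB over, compressed to 4.875 dB over, so 14.625 dB of GR.
B: 6 dB over, compressed to 0.75 dB over, so 5.25 dB of GR.
Difference: 9.375 dB in favour of A.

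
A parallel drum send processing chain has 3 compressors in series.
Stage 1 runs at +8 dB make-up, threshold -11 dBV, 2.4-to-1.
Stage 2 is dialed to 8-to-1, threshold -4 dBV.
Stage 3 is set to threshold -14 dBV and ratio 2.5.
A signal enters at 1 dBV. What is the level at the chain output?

-9.7 dBV

Stage 1: 12 dB above -11 dBV, reduced 2.4:1 to 5 dB above → -6 dBV; +8 dB make-up → 2 dBV.
Stage 2: 6 dB above -4 dBV, reduced 8:1 to 0.75 dB above → -3.25 dBV.
Stage 3: -3.25 dBV is 10.75 dB over -14 dBV; at 2.5:1 that becomes 4.3 dB over, giving -9.7 dBV.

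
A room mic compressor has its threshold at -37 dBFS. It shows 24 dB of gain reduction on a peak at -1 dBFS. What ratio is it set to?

3:1

Input overshoot = -1 − (-37) = 36 dB.
Output overshoot = 36 − 24 = 12 dB.
Ratio = input overshoot / output overshoot = 36 / 12 = 3.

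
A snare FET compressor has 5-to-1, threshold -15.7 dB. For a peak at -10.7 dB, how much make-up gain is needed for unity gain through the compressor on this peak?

Without make-up, output = threshold + overshoot/5 = -15.7 + 1 = -14.7 dB.
Gap to target: 4 dB.

4 dB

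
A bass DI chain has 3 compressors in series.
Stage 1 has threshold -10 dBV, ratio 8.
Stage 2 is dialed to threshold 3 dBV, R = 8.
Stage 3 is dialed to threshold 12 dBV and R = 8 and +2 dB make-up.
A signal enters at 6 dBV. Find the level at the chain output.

Stage 1: overshoot 16 dB → 16/8 = 2 dB → -8 dBV.
Stage 2: -8 dBV ≤ 3 dBV, so stage 2 doesn't engage; output -8 dBV.
Stage 3: below threshold (-8 ≤ 12); passes unchanged; make-up brings it to -6 dBV.

-6 dBV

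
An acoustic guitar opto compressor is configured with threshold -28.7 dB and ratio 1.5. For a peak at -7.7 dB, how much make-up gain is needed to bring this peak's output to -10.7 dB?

The peak compresses to -28.7 + 21/1.5 = -14.7 dB.
To reach -10.7 dB requires -10.7 − (-14.7) = 4 dB of make-up.

4 dB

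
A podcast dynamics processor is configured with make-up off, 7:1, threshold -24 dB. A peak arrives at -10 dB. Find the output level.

Overshoot: -10 − (-24) = 14 dB.
7:1 compression reduces that to 14/7 = 2 dB over.
Output = -24 + 2 = -22 dB.

-22 dB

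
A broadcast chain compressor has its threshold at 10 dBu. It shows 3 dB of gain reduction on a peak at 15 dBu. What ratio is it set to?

Input overshoot = 15 − 10 = 5 dB.
Output overshoot = 5 − 3 = 2 dB.
Ratio = input overshoot / output overshoot = 5 / 2 = 2.5.

2.5:1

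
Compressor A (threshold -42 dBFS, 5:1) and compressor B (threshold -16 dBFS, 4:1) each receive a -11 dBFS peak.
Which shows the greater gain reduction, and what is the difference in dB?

A, by 21.05 dB

A: GR = 31 − 31/5 = 24.8 dB.
B: GR = 5 − 5/4 = 3.75 dB.
A reduces 21.05 dB more.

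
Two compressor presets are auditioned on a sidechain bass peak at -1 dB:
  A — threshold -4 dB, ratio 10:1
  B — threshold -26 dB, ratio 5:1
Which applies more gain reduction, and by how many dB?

B, by 17.3 dB

A: 3 dB over, compressed to 0.3 dB over, so 2.7 dB of GR.
B: 25 dB over, compressed to 5 dB over, so 20 dB of GR.
B applies 17.3 dB more gain reduction.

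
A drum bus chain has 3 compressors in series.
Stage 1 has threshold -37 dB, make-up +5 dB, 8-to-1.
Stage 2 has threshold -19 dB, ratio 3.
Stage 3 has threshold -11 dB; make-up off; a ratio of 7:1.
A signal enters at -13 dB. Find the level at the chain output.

Stage 1: overshoot 24 dB → 24/8 = 3 dB → -34 dB; +5 dB make-up → -29 dB.
Stage 2: -29 dB is at or below the -19 dB threshold — no compression; output -29 dB.
Stage 3: -29 dB ≤ -11 dB, so stage 3 doesn't engage; output -29 dB.

-29 dB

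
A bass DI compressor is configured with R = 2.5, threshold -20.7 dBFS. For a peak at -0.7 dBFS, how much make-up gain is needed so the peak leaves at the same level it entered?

12 dB

Without make-up, output = threshold + overshoot/2.5 = -20.7 + 8 = -12.7 dBFS.
Gap to target: 12 dB.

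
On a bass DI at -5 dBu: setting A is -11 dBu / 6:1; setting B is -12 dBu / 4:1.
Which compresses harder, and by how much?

B, by 0.25 dB

A: 6 dB over, compressed to 1 dB over, so 5 dB of GR.
B: 7 dB over, compressed to 1.75 dB over, so 5.25 dB of GR.
Difference: 0.25 dB in favour of B.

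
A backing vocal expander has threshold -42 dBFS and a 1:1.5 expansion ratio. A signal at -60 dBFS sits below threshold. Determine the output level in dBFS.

-69 dBFS

Below threshold, a 1:1.5 expander applies gain = (1.5−1)×(T − x) of attenuation.
(1.5−1) × 18 = 9 dB, so output = -60 − 9 = -69 dBFS.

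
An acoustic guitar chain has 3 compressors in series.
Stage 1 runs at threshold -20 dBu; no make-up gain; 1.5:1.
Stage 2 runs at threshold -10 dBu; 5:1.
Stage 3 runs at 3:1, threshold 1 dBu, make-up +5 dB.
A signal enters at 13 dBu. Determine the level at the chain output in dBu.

-2.6 dBu

Stage 1: overshoot 33 dB → 33/1.5 = 22 dB → 2 dBu.
Stage 2: overshoot 12 dB → 12/5 = 2.4 dB → -7.6 dBu.
Stage 3: -7.6 dBu is at or below the 1 dBu threshold — no compression; make-up brings it to -2.6 dBu.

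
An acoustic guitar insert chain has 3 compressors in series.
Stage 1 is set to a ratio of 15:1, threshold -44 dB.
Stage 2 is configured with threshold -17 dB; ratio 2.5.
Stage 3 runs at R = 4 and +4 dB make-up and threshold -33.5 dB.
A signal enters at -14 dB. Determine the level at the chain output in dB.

Stage 1: overshoot 30 dB → 30/15 = 2 dB → -42 dB.
Stage 2: -42 dB ≤ -17 dB, so stage 2 doesn't engage; output -42 dB.
Stage 3: -42 dB is at or below the -33.5 dB threshold — no compression; make-up brings it to -38 dB.

-38 dB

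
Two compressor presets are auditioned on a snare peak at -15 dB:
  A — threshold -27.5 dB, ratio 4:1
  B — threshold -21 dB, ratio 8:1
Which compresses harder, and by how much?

A: GR = 12.5 − 12.5/4 = 9.375 dB.
B: GR = 6 − 6/8 = 5.25 dB.
A applies 4.125 dB more gain reduction.

A, by 4.125 dB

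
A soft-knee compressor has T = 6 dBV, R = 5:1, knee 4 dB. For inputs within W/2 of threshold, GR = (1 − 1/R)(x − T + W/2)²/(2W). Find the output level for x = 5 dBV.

4.9 dBV

x − T + W/2 = 5 − 6 + 2 = 1.
GR = (1 − 1/5) × 1² / 8 = 0.8 × 1 / 8 = 0.1 dB.
Output = 5 − 0.1 = 4.9 dBV.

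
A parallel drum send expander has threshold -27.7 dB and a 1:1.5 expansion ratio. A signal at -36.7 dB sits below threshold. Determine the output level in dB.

-41.2 dB

Undershoot = (-27.7) − (-36.7) = 9 dB.
At 1:1.5, that expands to 13.5 dB under threshold.
Output = -27.7 − 13.5 = -41.2 dB.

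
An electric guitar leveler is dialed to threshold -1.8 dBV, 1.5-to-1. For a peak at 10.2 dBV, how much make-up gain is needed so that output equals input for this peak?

4 dB

The peak compresses to -1.8 + 12/1.5 = 6.2 dBV.
To reach 10.2 dBV requires 10.2 − 6.2 = 4 dB of make-up.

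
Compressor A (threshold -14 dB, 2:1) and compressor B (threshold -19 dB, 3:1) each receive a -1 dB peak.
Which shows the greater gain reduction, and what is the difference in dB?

B, by 5.5 dB

A: GR = 13 − 13/2 = 6.5 dB.
B: GR = 18 − 18/3 = 12 dB.
B applies 5.5 dB more gain reduction.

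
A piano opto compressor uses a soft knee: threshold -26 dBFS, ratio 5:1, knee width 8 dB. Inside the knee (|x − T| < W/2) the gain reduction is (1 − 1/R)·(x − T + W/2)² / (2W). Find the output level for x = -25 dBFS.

-26.25 dBFS

x − T + W/2 = -25 − (-26) + 4 = 5.
GR = (1 − 1/5) × 5² / 16 = 0.8 × 25 / 16 = 1.25 dB.
Output = -25 − 1.25 = -26.25 dBFS.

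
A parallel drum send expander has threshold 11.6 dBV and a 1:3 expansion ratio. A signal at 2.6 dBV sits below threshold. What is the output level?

-15.4 dBV

Undershoot = 11.6 − 2.6 = 9 dB.
At 1:3, that expands to 27 dB under threshold.
Output = 11.6 − 27 = -15.4 dBV.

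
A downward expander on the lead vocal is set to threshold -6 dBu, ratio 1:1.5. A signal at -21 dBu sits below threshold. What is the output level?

The input is 15 dB below the -6 dBu threshold.
A 1:1.5 expander multiplies undershoot by 1.5: 15 × 1.5 = 22.5 dB below threshold.
Output = -6 − 22.5 = -28.5 dBu.

-28.5 dBu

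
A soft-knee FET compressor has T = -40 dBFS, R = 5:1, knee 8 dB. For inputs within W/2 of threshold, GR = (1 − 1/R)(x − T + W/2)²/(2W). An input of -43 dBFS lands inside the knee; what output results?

-43.05 dBFS

x − T + W/2 = -43 − (-40) + 4 = 1.
GR = (1 − 1/5) × 1² / 16 = 0.8 × 1 / 16 = 0.05 dB.
Output = -43 − 0.05 = -43.05 dBFS.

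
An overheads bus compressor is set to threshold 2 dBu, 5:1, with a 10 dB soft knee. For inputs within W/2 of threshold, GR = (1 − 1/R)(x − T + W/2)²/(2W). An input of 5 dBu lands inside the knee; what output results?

2.44 dBu

x − T + W/2 = 5 − 2 + 5 = 8.
GR = (1 − 1/5) × 8² / 20 = 0.8 × 64 / 20 = 2.56 dB.
Output = 5 − 2.56 = 2.44 dBu.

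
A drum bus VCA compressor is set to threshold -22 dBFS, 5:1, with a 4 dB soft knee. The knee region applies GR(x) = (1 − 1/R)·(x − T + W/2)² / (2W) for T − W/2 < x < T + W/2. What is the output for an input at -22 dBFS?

-22.4 dBFS

x − T + W/2 = -22 − (-22) + 2 = 2.
GR = (1 − 1/5) × 2² / 8 = 0.8 × 4 / 8 = 0.4 dB.
Output = -22 − 0.4 = -22.4 dBFS.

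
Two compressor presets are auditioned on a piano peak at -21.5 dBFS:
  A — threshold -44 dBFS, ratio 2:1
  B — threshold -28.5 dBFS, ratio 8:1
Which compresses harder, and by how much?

A: GR = 22.5 − 22.5/2 = 11.25 dB.
B: GR = 7 − 7/8 = 6.125 dB.
Difference: 5.125 dB in favour of A.

A, by 5.125 dB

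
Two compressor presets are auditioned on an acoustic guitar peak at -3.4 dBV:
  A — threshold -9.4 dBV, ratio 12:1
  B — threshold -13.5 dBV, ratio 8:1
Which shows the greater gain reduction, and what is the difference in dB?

B, by 3.3375 dB

A: 6 dB over, compressed to 0.5 dB over, so 5.5 dB of GR.
B: 10.1 dB over, compressed to 1.2625 dB over, so 8.8375 dB of GR.
B reduces 3.3375 dB more.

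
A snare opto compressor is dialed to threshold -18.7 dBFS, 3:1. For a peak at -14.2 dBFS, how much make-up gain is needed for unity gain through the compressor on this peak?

Without make-up, output = threshold + overshoot/3 = -18.7 + 1.5 = -17.2 dBFS.
Gap to target: 3 dB.

3 dB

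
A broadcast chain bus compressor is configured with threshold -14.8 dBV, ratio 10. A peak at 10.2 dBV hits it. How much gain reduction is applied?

22.5 dB

The signal is 25 dB above threshold.
After 10:1 compression the overshoot becomes 25/10 = 2.5 dB.
So the signal is attenuated by 25 − 2.5 = 22.5 dB.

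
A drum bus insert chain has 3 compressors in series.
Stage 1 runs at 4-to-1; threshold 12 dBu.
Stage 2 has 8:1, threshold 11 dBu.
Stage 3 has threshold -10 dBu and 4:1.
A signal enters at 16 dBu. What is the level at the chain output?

-4.6875 dBu

Stage 1: 16 dBu is 4 dB over 12 dBu; at 4:1 that becomes 1 dB over, giving 13 dBu.
Stage 2: 2 dB above 11 dBu, reduced 8:1 to 0.25 dB above → 11.25 dBu.
Stage 3: 21.25 dB above -10 dBu, reduced 4:1 to 5.3125 dB above → -4.6875 dBu.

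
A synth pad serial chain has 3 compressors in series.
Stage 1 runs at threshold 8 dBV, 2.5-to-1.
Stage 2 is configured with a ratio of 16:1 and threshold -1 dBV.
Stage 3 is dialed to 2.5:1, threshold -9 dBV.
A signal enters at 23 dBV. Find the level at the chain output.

-5.425 dBV

Stage 1: 15 dB above 8 dBV, reduced 2.5:1 to 6 dB above → 14 dBV.
Stage 2: 15 dB above -1 dBV, reduced 16:1 to 0.9375 dB above → -0.0625 dBV.
Stage 3: 8.9375 dB above -9 dBV, reduced 2.5:1 to 3.575 dB above → -5.425 dBV.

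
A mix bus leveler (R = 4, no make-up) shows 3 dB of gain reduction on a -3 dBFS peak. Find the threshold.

-7 dBFS

Gain reduction = -3 − (-6) = 3 dB; output overshoot = GR / (R − 1) = 3 / 3 = 1 dB.
Threshold = output − output overshoot = -6 − 1 = -7 dBFS.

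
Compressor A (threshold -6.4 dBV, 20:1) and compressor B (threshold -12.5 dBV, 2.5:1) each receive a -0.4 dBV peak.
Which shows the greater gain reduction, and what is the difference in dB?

A: 6 dB over, compressed to 0.3 dB over, so 5.7 dB of GR.
B: 12.1 dB over, compressed to 4.84 dB over, so 7.26 dB of GR.
B applies 1.56 dB more gain reduction.

B, by 1.56 dB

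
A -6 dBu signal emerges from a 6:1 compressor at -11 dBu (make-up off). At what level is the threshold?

Gain reduction = -6 − (-11) = 5 dB; output overshoot = GR / (R − 1) = 5 / 5 = 1 dB.
Threshold = output − output overshoot = -11 − 1 = -12 dBu.

-12 dBu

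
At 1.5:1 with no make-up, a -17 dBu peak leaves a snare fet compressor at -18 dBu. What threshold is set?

-20 dBu

Gain reduction = -17 − (-18) = 1 dB; output overshoot = GR / (R − 1) = 1 / 0.5 = 2 dB.
Threshold = output − output overshoot = -18 − 2 = -20 dBu.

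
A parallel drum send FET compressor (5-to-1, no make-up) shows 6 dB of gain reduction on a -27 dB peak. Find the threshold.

Let T be the threshold. Output overshoot = (input overshoot)/R, so -33 − T = (-27 − T)/5.
5·(-33 − T) = -27 − T → 4·T = -165 − (-27) = -138.
T = -138/4 = -34.5 dB.

-34.5 dB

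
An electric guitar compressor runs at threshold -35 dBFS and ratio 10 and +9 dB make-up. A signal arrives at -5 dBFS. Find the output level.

-23 dBFS

The input is 30 dB above the -35 dBFS threshold.
At 10:1 the overshoot is divided by 10, leaving 3 dB above threshold.
Output = -35 + 3 = -32 dBFS; make-up adds 9 dB, giving -23 dBFS.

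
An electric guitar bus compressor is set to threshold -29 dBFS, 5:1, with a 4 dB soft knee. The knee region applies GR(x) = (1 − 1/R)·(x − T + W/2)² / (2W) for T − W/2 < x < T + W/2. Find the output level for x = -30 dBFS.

x − T + W/2 = -30 − (-29) + 2 = 1.
GR = (1 − 1/5) × 1² / 8 = 0.8 × 1 / 8 = 0.1 dB.
Output = -30 − 0.1 = -30.1 dBFS.

-30.1 dBFS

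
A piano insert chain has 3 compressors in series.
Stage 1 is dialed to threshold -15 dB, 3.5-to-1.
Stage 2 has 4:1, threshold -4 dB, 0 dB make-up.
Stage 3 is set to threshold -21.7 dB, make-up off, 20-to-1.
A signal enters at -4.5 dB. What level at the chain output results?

Stage 1: 10.5 dB above -15 dB, reduced 3.5:1 to 3 dB above → -12 dB.
Stage 2: below threshold (-12 ≤ -4); passes unchanged; output -12 dB.
Stage 3: overshoot 9.7 dB → 9.7/20 = 0.485 dB → -21.215 dB.

-21.215 dB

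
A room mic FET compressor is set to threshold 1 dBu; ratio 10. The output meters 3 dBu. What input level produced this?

The compressed level sits 3 − 1 = 2 dB over threshold.
Undo the ratio: input overshoot = 2 × 10 = 20 dB, giving input = 21 dBu.

21 dBu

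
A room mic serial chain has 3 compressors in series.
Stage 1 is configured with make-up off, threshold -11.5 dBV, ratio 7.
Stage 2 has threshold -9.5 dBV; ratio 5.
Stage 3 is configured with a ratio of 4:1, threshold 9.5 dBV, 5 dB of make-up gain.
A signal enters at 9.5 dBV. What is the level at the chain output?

-4.3 dBV

Stage 1: 9.5 dBV is 21 dB over -11.5 dBV; at 7:1 that becomes 3 dB over, giving -8.5 dBV.
Stage 2: -8.5 dBV is 1 dB over -9.5 dBV; at 5:1 that becomes 0.2 dB over, giving -9.3 dBV.
Stage 3: -9.3 dBV ≤ 9.5 dBV, so stage 3 doesn't engage; make-up brings it to -4.3 dBV.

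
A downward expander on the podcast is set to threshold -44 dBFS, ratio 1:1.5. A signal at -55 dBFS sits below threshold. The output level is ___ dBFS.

-60.5 dBFS

Undershoot = (-44) − (-55) = 11 dB.
At 1:1.5, that expands to 16.5 dB under threshold.
Output = -44 − 16.5 = -60.5 dBFS.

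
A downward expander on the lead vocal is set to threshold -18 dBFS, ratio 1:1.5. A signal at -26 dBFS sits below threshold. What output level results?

-30 dBFS

Below threshold, a 1:1.5 expander applies gain = (1.5−1)×(T − x) of attenuation.
(1.5−1) × 8 = 4 dB, so output = -26 − 4 = -30 dBFS.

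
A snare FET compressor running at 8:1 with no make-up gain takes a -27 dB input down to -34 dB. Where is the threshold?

-35 dB

Input is 8 dB above T (since output overshoot × R = input overshoot: (-34 − T)·8 = -27 − T gives T = -35 dB).
Check: -35 + (-27 − (-35))/8 = -35 + 1 = -34 dB. ✓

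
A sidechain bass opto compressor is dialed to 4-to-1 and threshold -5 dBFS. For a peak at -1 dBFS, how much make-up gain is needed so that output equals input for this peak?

The peak compresses to -5 + 4/4 = -4 dBFS.
To reach -1 dBFS requires -1 − (-4) = 3 dB of make-up.

3 dB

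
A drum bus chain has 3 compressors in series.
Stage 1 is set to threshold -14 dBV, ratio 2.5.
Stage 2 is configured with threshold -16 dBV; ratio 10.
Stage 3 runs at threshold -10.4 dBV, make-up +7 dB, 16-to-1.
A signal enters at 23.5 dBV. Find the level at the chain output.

Stage 1: 37.5 dB above -14 dBV, reduced 2.5:1 to 15 dB above → 1 dBV.
Stage 2: 17 dB above -16 dBV, reduced 10:1 to 1.7 dB above → -14.3 dBV.
Stage 3: below threshold (-14.3 ≤ -10.4); passes unchanged; make-up brings it to -7.3 dBV.

-7.3 dBV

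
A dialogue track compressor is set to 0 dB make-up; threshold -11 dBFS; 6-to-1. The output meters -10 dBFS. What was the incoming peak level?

-5 dBFS

Post-compression overshoot = -10 − (-11) = 1 dB.
Input overshoot = R × output overshoot = 6 dB → input = -11 + 6 = -5 dBFS.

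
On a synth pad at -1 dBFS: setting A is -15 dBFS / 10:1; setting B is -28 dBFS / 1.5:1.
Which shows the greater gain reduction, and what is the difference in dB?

A: 14 dB over, compressed to 1.4 dB over, so 12.6 dB of GR.
B: 27 dB over, compressed to 18 dB over, so 9 dB of GR.
A reduces 3.6 dB more.

A, by 3.6 dB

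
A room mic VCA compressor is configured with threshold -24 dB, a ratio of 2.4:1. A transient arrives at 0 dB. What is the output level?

-14 dB

Overshoot: 0 − (-24) = 24 dB.
2.4:1 compression reduces that to 24/2.4 = 10 dB over.
That puts the output at -14 dB.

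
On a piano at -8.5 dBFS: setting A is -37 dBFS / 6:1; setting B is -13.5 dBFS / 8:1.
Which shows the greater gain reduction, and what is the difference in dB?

A, by 19.375 dB

A: 28.5 dB over, compressed to 4.75 dB over, so 23.75 dB of GR.
B: 5 dB over, compressed to 0.625 dB over, so 4.375 dB of GR.
A applies 19.375 dB more gain reduction.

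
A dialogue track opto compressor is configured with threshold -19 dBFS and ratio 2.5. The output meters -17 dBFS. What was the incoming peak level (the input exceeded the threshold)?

The compressed level sits -17 − (-19) = 2 dB over threshold.
Undo the ratio: input overshoot = 2 × 2.5 = 5 dB, giving input = -14 dBFS.

-14 dBFS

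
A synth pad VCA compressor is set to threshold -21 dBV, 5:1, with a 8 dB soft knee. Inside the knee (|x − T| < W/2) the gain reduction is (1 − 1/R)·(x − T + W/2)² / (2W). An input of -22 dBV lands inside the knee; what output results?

x − T + W/2 = -22 − (-21) + 4 = 3.
GR = (1 − 1/5) × 3² / 16 = 0.8 × 9 / 16 = 0.45 dB.
Output = -22 − 0.45 = -22.45 dBV.

-22.45 dBV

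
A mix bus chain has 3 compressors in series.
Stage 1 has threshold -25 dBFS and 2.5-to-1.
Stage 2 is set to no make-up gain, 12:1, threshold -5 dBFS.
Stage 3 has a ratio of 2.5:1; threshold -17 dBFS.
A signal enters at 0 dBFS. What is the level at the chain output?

Stage 1: 25 dB above -25 dBFS, reduced 2.5:1 to 10 dB above → -15 dBFS.
Stage 2: -15 dBFS is at or below the -5 dBFS threshold — no compression; output -15 dBFS.
Stage 3: overshoot 2 dB → 2/2.5 = 0.8 dB → -16.2 dBFS.

-16.2 dBFS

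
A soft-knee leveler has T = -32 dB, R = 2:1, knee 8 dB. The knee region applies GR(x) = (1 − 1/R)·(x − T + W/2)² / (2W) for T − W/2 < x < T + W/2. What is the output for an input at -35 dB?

-35.03125 dB

x − T + W/2 = -35 − (-32) + 4 = 1.
GR = (1 − 1/2) × 1² / 16 = 0.5 × 1 / 16 = 0.03125 dB.
Output = -35 − 0.03125 = -35.03125 dB.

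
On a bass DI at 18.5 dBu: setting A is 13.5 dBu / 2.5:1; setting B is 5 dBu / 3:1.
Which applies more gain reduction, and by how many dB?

B, by 6 dB

A: 5 dB over, compressed to 2 dB over, so 3 dB of GR.
B: 13.5 dB over, compressed to 4.5 dB over, so 9 dB of GR.
B applies 6 dB more gain reduction.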